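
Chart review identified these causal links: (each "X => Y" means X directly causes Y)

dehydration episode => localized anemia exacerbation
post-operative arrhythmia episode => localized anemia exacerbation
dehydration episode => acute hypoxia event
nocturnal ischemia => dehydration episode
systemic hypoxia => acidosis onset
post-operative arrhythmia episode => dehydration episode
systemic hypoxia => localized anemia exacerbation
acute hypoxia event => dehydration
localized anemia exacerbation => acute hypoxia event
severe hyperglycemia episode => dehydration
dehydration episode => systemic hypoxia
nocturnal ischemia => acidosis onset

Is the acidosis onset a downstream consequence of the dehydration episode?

There is a causal chain: the dehydration episode → the systemic hypoxia → the acidosis onset.

Yes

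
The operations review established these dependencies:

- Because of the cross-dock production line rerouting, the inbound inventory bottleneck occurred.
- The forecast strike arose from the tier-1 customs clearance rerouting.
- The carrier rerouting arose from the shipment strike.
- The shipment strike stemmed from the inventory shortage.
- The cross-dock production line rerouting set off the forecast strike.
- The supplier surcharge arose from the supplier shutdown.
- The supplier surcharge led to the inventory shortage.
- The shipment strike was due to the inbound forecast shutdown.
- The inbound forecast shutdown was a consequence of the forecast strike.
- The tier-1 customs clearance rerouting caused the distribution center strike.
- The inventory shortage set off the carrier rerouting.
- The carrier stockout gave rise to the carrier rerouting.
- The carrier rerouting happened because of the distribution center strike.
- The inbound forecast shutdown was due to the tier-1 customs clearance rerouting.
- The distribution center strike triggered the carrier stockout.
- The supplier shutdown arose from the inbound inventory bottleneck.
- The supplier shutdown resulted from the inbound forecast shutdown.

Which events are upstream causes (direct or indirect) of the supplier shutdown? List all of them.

the cross-dock production line rerouting, the forecast strike, the inbound forecast shutdown, the inbound inventory bottleneck, the tier-1 customs clearance rerouting

Immediate causes of the supplier shutdown: the inbound inventory bottleneck, the inbound forecast shutdown.
Further upstream: the tier-1 customs clearance rerouting, the cross-dock production line rerouting, the forecast strike.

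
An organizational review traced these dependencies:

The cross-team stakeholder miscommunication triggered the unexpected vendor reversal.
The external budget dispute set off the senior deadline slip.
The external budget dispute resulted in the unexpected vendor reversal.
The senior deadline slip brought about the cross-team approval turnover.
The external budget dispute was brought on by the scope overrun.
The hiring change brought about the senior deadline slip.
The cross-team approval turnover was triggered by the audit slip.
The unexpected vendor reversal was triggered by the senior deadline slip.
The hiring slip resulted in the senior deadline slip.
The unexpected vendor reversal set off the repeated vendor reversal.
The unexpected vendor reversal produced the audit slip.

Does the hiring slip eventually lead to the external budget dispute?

The hiring slip leads to the senior deadline slip, the unexpected vendor reversal, the audit slip, the repeated vendor reversal, the cross-team approval turnover; the external budget dispute is not among them.

No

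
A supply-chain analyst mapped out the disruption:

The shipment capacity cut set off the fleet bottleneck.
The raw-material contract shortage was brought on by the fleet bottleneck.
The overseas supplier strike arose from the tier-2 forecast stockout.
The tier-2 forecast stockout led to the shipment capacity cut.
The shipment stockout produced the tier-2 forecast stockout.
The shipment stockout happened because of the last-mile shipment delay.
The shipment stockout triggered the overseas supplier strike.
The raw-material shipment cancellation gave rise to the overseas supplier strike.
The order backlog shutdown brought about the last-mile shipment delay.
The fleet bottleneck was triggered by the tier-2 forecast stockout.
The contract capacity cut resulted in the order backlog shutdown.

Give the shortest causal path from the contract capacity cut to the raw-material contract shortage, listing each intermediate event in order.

the contract capacity cut → the order backlog shutdown → the last-mile shipment delay → the shipment stockout → the tier-2 forecast stockout → the fleet bottleneck → the raw-material contract shortage

the contract capacity cut → the order backlog shutdown
the order backlog shutdown → the last-mile shipment delay
the last-mile shipment delay → the shipment stockout
the shipment stockout → the tier-2 forecast stockout
the tier-2 forecast stockout → the fleet bottleneck
the fleet bottleneck → the raw-material contract shortage
Length: 6 steps.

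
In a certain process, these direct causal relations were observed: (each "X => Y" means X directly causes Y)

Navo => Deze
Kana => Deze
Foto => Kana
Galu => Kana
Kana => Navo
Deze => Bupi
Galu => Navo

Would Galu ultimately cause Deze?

Yes

There is a causal chain: Galu → Kana → Deze.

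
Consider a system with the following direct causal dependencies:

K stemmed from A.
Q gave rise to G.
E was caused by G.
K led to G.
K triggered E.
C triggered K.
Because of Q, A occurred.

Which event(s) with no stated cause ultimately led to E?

C, Q

Tracing upstream from E: E ← G ← Q.
A separate upstream branch: E ← K ← C.
Each of those chain origins has no stated cause.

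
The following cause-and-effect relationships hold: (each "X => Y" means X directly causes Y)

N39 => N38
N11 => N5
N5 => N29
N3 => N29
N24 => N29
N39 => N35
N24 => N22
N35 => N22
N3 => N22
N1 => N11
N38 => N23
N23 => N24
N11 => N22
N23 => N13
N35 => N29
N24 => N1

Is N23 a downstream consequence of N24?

N24 leads to N1, N11, N5, N29, N22; N23 is not among them.

No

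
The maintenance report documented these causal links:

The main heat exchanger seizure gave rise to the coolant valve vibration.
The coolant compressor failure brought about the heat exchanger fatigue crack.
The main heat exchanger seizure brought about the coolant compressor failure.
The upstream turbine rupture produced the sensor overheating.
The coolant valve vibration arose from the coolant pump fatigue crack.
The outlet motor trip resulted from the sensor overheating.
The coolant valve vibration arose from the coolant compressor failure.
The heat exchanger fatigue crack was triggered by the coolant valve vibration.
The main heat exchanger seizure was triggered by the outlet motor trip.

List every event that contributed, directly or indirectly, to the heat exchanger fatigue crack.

the coolant compressor failure, the coolant pump fatigue crack, the coolant valve vibration, the main heat exchanger seizure, the outlet motor trip, the sensor overheating, the upstream turbine rupture

Immediate causes of the heat exchanger fatigue crack: the coolant compressor failure, the coolant valve vibration.
Further upstream: the upstream turbine rupture, the sensor overheating, the outlet motor trip, the main heat exchanger seizure, the coolant pump fatigue crack.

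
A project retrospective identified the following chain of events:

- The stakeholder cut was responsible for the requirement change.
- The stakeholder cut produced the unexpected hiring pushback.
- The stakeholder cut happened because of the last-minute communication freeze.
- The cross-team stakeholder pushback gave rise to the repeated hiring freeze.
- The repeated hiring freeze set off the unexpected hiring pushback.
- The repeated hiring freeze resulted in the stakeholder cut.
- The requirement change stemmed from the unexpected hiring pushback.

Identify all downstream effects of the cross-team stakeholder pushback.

the repeated hiring freeze, the requirement change, the stakeholder cut, the unexpected hiring pushback

Direct effects: the repeated hiring freeze.
2 steps out: the stakeholder cut, the unexpected hiring pushback.
3 steps out: the requirement change.
Not reachable from it: the last-minute communication freeze.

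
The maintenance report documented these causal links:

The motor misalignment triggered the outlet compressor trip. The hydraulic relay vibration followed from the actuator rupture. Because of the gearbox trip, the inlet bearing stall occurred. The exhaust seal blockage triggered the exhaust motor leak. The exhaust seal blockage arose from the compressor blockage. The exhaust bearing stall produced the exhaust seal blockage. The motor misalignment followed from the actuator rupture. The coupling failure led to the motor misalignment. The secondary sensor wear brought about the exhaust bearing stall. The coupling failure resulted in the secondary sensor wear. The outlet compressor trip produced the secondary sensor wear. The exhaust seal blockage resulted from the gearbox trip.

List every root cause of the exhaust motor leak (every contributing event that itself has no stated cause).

the actuator rupture, the compressor blockage, the coupling failure, the gearbox trip

Tracing upstream from the exhaust motor leak: the exhaust motor leak ← the exhaust seal blockage ← the exhaust bearing stall ← the secondary sensor wear ← the outlet compressor trip ← the motor misalignment ← the actuator rupture.
A separate upstream branch: the exhaust motor leak ← the exhaust seal blockage ← the exhaust bearing stall ← the secondary sensor wear ← the coupling failure.
A separate upstream branch: the exhaust motor leak ← the exhaust seal blockage ← the compressor blockage.
A separate upstream branch: the exhaust motor leak ← the exhaust seal blockage ← the gearbox trip.
Each of those chain origins has no stated cause.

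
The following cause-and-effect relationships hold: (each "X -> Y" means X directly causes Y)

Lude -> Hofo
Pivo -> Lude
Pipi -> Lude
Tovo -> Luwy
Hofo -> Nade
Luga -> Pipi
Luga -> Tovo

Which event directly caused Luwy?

Tovo

Upstream contributors include Luga, but only Tovo feeds directly into Luwy.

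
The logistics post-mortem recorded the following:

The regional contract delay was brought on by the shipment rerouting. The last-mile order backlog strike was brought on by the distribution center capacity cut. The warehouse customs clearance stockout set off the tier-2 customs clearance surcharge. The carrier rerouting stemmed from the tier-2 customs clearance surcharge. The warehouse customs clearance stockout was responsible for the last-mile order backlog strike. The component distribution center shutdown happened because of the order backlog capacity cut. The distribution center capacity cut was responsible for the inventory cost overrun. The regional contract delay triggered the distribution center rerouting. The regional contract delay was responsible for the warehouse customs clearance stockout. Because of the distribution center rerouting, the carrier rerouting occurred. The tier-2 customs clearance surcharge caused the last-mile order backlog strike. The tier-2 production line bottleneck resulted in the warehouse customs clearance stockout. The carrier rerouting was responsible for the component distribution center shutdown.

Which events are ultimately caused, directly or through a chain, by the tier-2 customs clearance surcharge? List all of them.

Direct effects: the last-mile order backlog strike, the carrier rerouting.
2 steps out: the component distribution center shutdown.
Not reachable from it: the distribution center capacity cut, the inventory cost overrun, the tier-2 production line bottleneck, the shipment rerouting, the regional contract delay, the warehouse customs clearance stockout, the order backlog capacity cut, the distribution center rerouting.

the carrier rerouting, the component distribution center shutdown, the last-mile order backlog strike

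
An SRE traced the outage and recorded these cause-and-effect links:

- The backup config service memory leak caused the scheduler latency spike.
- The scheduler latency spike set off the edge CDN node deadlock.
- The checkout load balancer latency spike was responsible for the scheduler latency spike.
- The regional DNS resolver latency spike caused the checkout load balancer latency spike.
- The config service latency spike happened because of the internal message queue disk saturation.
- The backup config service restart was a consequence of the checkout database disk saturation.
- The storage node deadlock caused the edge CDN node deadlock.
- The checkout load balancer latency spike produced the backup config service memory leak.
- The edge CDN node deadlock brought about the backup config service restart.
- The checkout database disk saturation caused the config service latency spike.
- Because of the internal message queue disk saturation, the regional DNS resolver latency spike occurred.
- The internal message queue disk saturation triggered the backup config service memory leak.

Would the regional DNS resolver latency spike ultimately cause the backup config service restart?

Yes

There is a causal chain: the regional DNS resolver latency spike → the checkout load balancer latency spike → the scheduler latency spike → the edge CDN node deadlock → the backup config service restart.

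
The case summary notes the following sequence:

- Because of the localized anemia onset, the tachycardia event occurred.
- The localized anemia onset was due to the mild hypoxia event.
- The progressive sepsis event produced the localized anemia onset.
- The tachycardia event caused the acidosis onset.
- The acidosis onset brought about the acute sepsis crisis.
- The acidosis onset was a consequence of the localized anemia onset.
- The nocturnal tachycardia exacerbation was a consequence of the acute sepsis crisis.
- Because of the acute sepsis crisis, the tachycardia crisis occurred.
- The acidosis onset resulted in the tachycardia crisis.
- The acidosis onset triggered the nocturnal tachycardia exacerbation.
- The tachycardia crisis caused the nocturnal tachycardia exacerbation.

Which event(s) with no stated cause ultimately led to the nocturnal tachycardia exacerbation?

Tracing upstream from the nocturnal tachycardia exacerbation: the nocturnal tachycardia exacerbation ← the acidosis onset ← the localized anemia onset ← the progressive sepsis event.
A separate upstream branch: the nocturnal tachycardia exacerbation ← the acidosis onset ← the localized anemia onset ← the mild hypoxia event.
Each of those chain origins has no stated cause.

the mild hypoxia event, the progressive sepsis event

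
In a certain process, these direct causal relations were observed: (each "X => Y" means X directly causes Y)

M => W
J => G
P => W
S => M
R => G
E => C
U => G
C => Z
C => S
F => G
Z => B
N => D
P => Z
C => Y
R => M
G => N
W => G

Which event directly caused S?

C

Upstream contributors include E, but only C feeds directly into S.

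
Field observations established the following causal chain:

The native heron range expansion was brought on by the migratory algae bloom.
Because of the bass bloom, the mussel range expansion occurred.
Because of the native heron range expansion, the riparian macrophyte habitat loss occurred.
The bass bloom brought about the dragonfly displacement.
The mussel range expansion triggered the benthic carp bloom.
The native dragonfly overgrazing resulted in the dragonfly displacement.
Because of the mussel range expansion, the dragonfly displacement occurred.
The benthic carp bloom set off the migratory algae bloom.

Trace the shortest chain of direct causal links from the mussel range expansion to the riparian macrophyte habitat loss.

the mussel range expansion → the benthic carp bloom → the migratory algae bloom → the native heron range expansion → the riparian macrophyte habitat loss

the mussel range expansion → the benthic carp bloom
the benthic carp bloom → the migratory algae bloom
the migratory algae bloom → the native heron range expansion
the native heron range expansion → the riparian macrophyte habitat loss
Length: 4 steps.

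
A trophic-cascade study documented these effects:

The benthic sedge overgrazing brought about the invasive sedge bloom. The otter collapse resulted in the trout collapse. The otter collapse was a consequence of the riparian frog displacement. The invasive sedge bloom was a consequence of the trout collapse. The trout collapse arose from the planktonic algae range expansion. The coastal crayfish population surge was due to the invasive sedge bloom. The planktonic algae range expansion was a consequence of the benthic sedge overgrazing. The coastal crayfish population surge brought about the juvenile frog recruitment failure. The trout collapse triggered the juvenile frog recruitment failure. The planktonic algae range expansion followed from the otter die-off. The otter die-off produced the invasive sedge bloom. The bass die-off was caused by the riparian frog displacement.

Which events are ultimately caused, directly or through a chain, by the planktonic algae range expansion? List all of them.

Direct effects: the trout collapse.
2 steps out: the invasive sedge bloom, the juvenile frog recruitment failure.
3 steps out: the coastal crayfish population surge.
Not reachable from it: the otter die-off, the riparian frog displacement, the otter collapse, the benthic sedge overgrazing, the bass die-off.

the coastal crayfish population surge, the invasive sedge bloom, the juvenile frog recruitment failure, the trout collapse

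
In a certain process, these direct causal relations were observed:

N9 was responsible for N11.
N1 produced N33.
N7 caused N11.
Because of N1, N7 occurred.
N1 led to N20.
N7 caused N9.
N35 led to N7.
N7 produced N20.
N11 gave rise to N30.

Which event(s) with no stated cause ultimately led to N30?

N1, N35

Tracing upstream from N30: N30 ← N11 ← N7 ← N1.
A separate upstream branch: N30 ← N11 ← N7 ← N35.
Each of those chain origins has no stated cause.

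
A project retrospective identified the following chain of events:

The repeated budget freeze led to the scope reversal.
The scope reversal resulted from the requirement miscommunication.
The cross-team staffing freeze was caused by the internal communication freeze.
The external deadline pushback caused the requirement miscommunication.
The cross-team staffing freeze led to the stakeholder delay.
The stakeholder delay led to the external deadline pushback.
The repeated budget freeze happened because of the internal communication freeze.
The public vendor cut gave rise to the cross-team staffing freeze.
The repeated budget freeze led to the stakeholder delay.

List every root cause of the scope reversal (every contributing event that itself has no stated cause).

the internal communication freeze, the public vendor cut

Tracing upstream from the scope reversal: the scope reversal ← the requirement miscommunication ← the external deadline pushback ← the stakeholder delay ← the cross-team staffing freeze ← the public vendor cut.
A separate upstream branch: the scope reversal ← the repeated budget freeze ← the internal communication freeze.
Each of those chain origins has no stated cause.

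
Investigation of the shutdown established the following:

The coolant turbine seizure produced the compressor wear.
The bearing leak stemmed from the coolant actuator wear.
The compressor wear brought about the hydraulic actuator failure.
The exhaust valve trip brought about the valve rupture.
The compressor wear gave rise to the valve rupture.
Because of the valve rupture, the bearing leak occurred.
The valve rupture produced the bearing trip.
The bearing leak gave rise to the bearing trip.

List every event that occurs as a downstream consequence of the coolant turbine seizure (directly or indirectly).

Direct effects: the compressor wear.
2 steps out: the valve rupture, the hydraulic actuator failure.
3 steps out: the bearing leak, the bearing trip.
Not reachable from it: the exhaust valve trip, the coolant actuator wear.

the bearing leak, the bearing trip, the compressor wear, the hydraulic actuator failure, the valve rupture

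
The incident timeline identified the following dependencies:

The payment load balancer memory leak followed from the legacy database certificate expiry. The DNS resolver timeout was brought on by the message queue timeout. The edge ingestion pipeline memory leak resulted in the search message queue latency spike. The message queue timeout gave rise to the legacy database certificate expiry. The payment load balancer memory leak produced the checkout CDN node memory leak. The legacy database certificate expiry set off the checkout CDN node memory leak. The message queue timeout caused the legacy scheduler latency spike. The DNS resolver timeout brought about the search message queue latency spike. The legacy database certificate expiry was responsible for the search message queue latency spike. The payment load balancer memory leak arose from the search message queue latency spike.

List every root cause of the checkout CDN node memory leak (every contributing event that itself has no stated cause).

Tracing upstream from the checkout CDN node memory leak: the checkout CDN node memory leak ← the legacy database certificate expiry ← the message queue timeout.
A separate upstream branch: the checkout CDN node memory leak ← the payment load balancer memory leak ← the search message queue latency spike ← the edge ingestion pipeline memory leak.
Each of those chain origins has no stated cause.

the edge ingestion pipeline memory leak, the message queue timeout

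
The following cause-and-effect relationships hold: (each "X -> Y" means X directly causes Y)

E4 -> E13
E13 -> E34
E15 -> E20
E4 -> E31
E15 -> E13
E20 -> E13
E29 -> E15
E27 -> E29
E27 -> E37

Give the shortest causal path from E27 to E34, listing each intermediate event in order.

E27 → E29 → E15 → E13 → E34

E27 → E29
E29 → E15
E15 → E13
E13 → E34
Length: 4 steps.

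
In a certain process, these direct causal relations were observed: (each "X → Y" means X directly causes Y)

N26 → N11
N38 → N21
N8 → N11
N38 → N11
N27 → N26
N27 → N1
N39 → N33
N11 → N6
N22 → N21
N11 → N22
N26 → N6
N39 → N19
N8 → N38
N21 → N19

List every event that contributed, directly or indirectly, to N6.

N11, N26, N27, N38, N8

Immediate causes of N6: N26, N11.
Further upstream: N27, N8, N38.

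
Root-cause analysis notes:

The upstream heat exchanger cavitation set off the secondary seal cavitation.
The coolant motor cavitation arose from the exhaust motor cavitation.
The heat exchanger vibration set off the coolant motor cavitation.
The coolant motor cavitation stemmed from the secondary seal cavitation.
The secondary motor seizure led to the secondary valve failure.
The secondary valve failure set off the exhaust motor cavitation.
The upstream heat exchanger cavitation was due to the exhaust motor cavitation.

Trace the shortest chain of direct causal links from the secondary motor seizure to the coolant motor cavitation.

the secondary motor seizure → the secondary valve failure
the secondary valve failure → the exhaust motor cavitation
the exhaust motor cavitation → the coolant motor cavitation
Length: 3 steps.

the secondary motor seizure → the secondary valve failure → the exhaust motor cavitation → the coolant motor cavitation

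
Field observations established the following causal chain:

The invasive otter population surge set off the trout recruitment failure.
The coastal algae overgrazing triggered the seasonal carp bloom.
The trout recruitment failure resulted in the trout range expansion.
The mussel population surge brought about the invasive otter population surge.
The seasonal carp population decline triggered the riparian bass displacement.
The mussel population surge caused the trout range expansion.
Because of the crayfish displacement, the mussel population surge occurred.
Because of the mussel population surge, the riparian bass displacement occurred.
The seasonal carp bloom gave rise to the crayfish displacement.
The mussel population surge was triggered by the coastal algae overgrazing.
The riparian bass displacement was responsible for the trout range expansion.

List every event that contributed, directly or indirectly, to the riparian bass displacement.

Immediate causes of the riparian bass displacement: the seasonal carp population decline, the mussel population surge.
Further upstream: the coastal algae overgrazing, the seasonal carp bloom, the crayfish displacement.

the coastal algae overgrazing, the crayfish displacement, the mussel population surge, the seasonal carp bloom, the seasonal carp population decline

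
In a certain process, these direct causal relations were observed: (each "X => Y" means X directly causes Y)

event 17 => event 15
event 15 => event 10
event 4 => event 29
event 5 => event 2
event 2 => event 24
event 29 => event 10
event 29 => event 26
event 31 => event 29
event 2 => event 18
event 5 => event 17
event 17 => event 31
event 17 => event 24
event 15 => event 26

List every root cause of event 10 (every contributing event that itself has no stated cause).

event 4, event 5

Tracing upstream from event 10: event 10 ← event 15 ← event 17 ← event 5.
A separate upstream branch: event 10 ← event 29 ← event 4.
Each of those chain origins has no stated cause.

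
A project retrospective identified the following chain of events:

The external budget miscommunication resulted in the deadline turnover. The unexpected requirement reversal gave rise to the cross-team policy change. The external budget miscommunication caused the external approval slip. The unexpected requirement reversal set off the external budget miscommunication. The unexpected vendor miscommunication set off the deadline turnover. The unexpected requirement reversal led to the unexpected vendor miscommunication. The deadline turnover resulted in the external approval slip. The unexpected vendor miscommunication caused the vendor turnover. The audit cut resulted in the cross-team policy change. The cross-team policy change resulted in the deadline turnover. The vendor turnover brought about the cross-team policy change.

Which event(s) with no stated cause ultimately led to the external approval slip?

the audit cut, the unexpected requirement reversal

Tracing upstream from the external approval slip: the external approval slip ← the external budget miscommunication ← the unexpected requirement reversal.
A separate upstream branch: the external approval slip ← the deadline turnover ← the cross-team policy change ← the audit cut.
Each of those chain origins has no stated cause.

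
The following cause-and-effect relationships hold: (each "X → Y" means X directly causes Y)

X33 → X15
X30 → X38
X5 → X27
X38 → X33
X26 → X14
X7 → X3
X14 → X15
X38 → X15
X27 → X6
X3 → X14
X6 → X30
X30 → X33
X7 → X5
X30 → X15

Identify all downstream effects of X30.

X15, X33, X38

Direct effects: X38, X33, X15.
Not reachable from it: X7, X5, X3, X27, X6, X14, X26.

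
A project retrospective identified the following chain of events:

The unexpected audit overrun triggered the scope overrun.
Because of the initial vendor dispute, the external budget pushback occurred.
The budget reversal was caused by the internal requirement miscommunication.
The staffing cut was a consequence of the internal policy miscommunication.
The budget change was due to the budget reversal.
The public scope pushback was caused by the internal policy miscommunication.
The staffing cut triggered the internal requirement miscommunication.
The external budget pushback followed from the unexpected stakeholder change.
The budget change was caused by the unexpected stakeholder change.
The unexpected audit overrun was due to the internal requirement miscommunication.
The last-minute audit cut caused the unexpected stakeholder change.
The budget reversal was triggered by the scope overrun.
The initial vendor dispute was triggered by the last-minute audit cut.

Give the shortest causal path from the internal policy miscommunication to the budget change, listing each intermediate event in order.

the internal policy miscommunication → the staffing cut
the staffing cut → the internal requirement miscommunication
the internal requirement miscommunication → the budget reversal
the budget reversal → the budget change
Length: 4 steps.

the internal policy miscommunication → the staffing cut → the internal requirement miscommunication → the budget reversal → the budget change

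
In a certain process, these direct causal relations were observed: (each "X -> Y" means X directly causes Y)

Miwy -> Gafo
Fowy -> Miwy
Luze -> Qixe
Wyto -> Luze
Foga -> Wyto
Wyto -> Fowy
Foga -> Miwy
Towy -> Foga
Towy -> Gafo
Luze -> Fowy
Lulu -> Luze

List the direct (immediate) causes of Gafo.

Upstream contributors include Foga, Wyto, Luze, Fowy, Lulu, but only Miwy, Towy feed directly into Gafo.

Miwy, Towy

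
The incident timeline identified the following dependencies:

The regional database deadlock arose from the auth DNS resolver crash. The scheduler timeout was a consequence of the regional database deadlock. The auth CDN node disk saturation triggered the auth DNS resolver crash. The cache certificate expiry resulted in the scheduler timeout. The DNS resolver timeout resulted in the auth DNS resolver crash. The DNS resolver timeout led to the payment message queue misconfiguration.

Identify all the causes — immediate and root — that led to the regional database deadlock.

Immediate cause of the regional database deadlock: the auth DNS resolver crash.
Further upstream: the auth CDN node disk saturation, the DNS resolver timeout.

the DNS resolver timeout, the auth CDN node disk saturation, the auth DNS resolver crash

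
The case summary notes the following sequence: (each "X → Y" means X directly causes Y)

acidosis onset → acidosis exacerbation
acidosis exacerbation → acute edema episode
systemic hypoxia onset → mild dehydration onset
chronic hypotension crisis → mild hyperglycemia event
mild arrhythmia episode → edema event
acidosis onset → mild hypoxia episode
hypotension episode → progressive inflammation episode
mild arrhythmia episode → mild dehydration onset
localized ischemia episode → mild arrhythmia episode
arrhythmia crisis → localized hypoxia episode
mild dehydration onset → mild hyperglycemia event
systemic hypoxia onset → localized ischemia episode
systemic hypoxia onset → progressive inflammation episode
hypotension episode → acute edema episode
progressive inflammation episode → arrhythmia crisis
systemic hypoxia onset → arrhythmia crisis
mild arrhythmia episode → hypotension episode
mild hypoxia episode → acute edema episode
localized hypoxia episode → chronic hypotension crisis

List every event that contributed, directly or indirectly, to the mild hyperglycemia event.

the arrhythmia crisis, the chronic hypotension crisis, the hypotension episode, the localized hypoxia episode, the localized ischemia episode, the mild arrhythmia episode, the mild dehydration onset, the progressive inflammation episode, the systemic hypoxia onset

Immediate causes of the mild hyperglycemia event: the chronic hypotension crisis, the mild dehydration onset.
Further upstream: the systemic hypoxia onset, the localized ischemia episode, the mild arrhythmia episode, the hypotension episode, the progressive inflammation episode, the arrhythmia crisis, the localized hypoxia episode.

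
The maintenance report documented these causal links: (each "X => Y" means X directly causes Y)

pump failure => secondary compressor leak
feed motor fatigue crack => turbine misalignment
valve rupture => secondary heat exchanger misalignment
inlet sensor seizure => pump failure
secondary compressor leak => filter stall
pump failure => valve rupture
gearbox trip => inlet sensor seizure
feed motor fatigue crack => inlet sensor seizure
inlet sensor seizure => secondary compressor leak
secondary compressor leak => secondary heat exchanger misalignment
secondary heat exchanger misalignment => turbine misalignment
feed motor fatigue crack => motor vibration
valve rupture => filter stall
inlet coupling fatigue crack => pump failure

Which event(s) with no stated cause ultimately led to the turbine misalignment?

Tracing upstream from the turbine misalignment: the turbine misalignment ← the feed motor fatigue crack.
A separate upstream branch: the turbine misalignment ← the secondary heat exchanger misalignment ← the valve rupture ← the pump failure ← the inlet coupling fatigue crack.
A separate upstream branch: the turbine misalignment ← the secondary heat exchanger misalignment ← the secondary compressor leak ← the inlet sensor seizure ← the gearbox trip.
Each of those chain origins has no stated cause.

the feed motor fatigue crack, the gearbox trip, the inlet coupling fatigue crack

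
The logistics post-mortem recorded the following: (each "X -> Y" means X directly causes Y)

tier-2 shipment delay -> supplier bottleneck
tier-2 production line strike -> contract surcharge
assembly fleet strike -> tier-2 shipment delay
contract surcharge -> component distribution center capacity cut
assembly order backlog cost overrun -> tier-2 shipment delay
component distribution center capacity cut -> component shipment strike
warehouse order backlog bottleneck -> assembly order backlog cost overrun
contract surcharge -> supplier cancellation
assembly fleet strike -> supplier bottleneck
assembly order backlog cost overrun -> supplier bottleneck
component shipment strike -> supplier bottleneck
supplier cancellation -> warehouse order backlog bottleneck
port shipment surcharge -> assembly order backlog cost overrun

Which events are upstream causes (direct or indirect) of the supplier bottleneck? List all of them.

Immediate causes of the supplier bottleneck: the assembly fleet strike, the assembly order backlog cost overrun, the component shipment strike, the tier-2 shipment delay.
Further upstream: the tier-2 production line strike, the contract surcharge, the supplier cancellation, the port shipment surcharge, the warehouse order backlog bottleneck, the component distribution center capacity cut.

the assembly fleet strike, the assembly order backlog cost overrun, the component distribution center capacity cut, the component shipment strike, the contract surcharge, the port shipment surcharge, the supplier cancellation, the tier-2 production line strike, the tier-2 shipment delay, the warehouse order backlog bottleneck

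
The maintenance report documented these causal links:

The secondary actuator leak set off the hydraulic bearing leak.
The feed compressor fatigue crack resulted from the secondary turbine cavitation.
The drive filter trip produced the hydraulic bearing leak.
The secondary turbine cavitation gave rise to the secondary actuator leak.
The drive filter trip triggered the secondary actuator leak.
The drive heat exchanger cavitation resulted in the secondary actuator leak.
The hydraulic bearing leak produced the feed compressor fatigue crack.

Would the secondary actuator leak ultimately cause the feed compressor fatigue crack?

Yes

There is a causal chain: the secondary actuator leak → the hydraulic bearing leak → the feed compressor fatigue crack.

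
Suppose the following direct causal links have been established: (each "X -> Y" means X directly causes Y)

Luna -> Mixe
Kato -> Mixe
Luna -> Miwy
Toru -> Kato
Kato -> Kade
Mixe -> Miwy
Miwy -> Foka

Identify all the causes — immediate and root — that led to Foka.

Kato, Luna, Miwy, Mixe, Toru

Immediate cause of Foka: Miwy.
Further upstream: Toru, Kato, Luna, Mixe.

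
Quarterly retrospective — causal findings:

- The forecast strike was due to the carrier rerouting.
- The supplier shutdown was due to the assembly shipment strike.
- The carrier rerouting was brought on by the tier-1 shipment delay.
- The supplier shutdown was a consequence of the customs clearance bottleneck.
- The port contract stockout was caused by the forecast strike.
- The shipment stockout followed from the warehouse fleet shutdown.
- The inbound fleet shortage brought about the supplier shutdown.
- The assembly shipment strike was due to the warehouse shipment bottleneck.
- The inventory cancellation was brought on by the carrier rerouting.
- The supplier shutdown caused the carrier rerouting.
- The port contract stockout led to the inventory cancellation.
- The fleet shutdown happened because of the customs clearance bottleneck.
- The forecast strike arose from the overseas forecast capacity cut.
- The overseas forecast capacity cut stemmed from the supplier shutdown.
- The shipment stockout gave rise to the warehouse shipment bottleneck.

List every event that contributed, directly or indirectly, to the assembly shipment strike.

Immediate cause of the assembly shipment strike: the warehouse shipment bottleneck.
Further upstream: the warehouse fleet shutdown, the shipment stockout.

the shipment stockout, the warehouse fleet shutdown, the warehouse shipment bottleneck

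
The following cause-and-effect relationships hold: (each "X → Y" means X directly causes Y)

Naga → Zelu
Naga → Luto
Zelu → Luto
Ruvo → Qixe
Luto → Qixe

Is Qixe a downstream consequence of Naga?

Yes

There is a causal chain: Naga → Luto → Qixe.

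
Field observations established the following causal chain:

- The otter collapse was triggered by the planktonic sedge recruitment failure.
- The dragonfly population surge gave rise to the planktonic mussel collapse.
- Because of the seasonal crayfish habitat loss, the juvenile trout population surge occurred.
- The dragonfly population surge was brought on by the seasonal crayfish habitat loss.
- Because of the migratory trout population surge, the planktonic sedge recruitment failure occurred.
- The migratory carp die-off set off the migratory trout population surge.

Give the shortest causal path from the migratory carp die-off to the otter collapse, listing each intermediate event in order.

the migratory carp die-off → the migratory trout population surge
the migratory trout population surge → the planktonic sedge recruitment failure
the planktonic sedge recruitment failure → the otter collapse
Length: 3 steps.

the migratory carp die-off → the migratory trout population surge → the planktonic sedge recruitment failure → the otter collapse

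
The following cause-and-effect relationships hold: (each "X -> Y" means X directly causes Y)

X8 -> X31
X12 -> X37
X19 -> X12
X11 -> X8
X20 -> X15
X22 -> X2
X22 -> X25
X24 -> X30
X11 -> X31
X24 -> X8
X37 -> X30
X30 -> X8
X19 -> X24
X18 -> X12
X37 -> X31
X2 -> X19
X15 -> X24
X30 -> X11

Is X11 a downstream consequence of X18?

Yes

There is a causal chain: X18 → X12 → X37 → X30 → X11.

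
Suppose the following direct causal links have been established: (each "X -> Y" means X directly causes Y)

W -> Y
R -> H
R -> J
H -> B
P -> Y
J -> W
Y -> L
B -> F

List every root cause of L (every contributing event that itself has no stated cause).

Tracing upstream from L: L ← Y ← W ← J ← R.
A separate upstream branch: L ← Y ← P.
Each of those chain origins has no stated cause.

P, R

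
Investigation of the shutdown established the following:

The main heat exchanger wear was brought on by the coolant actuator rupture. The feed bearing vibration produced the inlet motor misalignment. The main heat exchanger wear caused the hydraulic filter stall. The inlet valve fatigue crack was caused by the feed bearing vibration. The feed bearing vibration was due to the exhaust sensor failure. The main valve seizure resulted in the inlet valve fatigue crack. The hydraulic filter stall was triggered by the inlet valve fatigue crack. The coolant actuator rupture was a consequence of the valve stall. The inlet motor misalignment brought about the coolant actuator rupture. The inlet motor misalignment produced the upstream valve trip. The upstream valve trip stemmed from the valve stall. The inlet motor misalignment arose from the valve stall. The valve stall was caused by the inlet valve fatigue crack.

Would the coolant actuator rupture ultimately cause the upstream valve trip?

No

The coolant actuator rupture leads to the main heat exchanger wear, the hydraulic filter stall; the upstream valve trip is not among them.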